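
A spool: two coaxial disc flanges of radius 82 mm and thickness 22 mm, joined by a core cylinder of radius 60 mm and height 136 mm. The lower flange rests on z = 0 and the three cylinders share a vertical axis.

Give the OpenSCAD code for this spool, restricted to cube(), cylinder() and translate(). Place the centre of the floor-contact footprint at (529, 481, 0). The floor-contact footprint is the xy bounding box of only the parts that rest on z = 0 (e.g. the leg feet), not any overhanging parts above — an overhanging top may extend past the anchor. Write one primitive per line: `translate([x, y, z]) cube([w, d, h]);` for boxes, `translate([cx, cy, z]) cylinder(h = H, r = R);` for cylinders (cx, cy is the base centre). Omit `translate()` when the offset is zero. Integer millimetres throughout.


translate([529, 481, 0]) cylinder(h = 22, r = 82);
translate([529, 481, 22]) cylinder(h = 136, r = 60);
translate([529, 481, 158]) cylinder(h = 22, r = 82);


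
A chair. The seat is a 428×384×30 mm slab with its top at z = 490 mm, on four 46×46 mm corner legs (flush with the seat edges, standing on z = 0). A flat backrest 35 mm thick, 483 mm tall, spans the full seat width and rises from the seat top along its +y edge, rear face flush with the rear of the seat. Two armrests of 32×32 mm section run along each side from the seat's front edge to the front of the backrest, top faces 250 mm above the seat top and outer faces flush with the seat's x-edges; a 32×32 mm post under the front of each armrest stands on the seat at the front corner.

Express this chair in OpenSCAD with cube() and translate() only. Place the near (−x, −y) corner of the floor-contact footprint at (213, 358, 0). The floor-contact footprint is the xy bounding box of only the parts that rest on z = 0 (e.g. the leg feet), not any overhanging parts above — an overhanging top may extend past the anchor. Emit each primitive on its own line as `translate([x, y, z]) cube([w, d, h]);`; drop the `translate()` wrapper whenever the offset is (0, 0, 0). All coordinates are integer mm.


translate([213, 358, 460]) cube([428, 384, 30]);
translate([213, 358, 0]) cube([46, 46, 460]);
translate([595, 358, 0]) cube([46, 46, 460]);
translate([213, 696, 0]) cube([46, 46, 460]);
translate([595, 696, 0]) cube([46, 46, 460]);
translate([213, 707, 490]) cube([428, 35, 483]);
translate([213, 358, 708]) cube([32, 349, 32]);
translate([609, 358, 708]) cube([32, 349, 32]);
translate([213, 358, 490]) cube([32, 32, 218]);
translate([609, 358, 490]) cube([32, 32, 218]);


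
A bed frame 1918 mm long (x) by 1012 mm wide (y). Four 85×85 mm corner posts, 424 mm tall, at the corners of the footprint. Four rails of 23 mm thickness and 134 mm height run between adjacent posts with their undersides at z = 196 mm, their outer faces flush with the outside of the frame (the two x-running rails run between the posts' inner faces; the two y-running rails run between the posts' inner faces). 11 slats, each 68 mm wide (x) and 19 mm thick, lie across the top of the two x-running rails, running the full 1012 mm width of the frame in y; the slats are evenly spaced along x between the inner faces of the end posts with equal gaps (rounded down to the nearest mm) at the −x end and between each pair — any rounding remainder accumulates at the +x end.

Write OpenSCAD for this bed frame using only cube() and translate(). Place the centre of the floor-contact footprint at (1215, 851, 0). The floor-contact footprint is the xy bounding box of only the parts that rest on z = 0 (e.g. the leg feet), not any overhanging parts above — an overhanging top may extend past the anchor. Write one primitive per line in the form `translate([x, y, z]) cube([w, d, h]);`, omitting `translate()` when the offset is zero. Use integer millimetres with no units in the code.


translate([256, 345, 0]) cube([85, 85, 424]);
translate([256, 1272, 0]) cube([85, 85, 424]);
translate([2089, 345, 0]) cube([85, 85, 424]);
translate([2089, 1272, 0]) cube([85, 85, 424]);
translate([341, 345, 196]) cube([1748, 23, 134]);
translate([341, 1334, 196]) cube([1748, 23, 134]);
translate([256, 430, 196]) cube([23, 842, 134]);
translate([2151, 430, 196]) cube([23, 842, 134]);
translate([424, 345, 330]) cube([68, 1012, 19]);
translate([575, 345, 330]) cube([68, 1012, 19]);
translate([726, 345, 330]) cube([68, 1012, 19]);
translate([877, 345, 330]) cube([68, 1012, 19]);
translate([1028, 345, 330]) cube([68, 1012, 19]);
translate([1179, 345, 330]) cube([68, 1012, 19]);
translate([1330, 345, 330]) cube([68, 1012, 19]);
translate([1481, 345, 330]) cube([68, 1012, 19]);
translate([1632, 345, 330]) cube([68, 1012, 19]);
translate([1783, 345, 330]) cube([68, 1012, 19]);
translate([1934, 345, 330]) cube([68, 1012, 19]);


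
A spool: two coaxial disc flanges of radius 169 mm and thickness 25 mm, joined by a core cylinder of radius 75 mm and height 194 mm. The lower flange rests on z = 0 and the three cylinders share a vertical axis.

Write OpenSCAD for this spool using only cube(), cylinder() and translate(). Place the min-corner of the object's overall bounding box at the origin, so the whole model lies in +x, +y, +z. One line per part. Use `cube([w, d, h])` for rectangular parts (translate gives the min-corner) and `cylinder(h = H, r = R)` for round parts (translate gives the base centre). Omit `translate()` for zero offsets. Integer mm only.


translate([169, 169, 0]) cylinder(h = 25, r = 169);
translate([169, 169, 25]) cylinder(h = 194, r = 75);
translate([169, 169, 219]) cylinder(h = 25, r = 169);


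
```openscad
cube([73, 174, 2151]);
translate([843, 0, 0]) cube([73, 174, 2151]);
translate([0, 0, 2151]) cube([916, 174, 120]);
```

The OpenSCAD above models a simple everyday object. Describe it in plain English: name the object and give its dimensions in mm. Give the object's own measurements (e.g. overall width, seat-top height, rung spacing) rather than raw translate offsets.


A door frame. The clear opening is 770 mm wide and 2151 mm high. Two 73 mm wide jambs, 174 mm deep, stand either side of the opening from the floor to the top of the opening. A 120 mm thick head sits across the top of both jambs, spanning the full outside width of the frame.


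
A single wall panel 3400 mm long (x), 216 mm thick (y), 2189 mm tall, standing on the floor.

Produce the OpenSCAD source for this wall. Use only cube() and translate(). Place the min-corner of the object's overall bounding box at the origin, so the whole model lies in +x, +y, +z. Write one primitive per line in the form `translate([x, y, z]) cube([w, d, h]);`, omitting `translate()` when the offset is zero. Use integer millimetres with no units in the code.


cube([3400, 216, 2189]);


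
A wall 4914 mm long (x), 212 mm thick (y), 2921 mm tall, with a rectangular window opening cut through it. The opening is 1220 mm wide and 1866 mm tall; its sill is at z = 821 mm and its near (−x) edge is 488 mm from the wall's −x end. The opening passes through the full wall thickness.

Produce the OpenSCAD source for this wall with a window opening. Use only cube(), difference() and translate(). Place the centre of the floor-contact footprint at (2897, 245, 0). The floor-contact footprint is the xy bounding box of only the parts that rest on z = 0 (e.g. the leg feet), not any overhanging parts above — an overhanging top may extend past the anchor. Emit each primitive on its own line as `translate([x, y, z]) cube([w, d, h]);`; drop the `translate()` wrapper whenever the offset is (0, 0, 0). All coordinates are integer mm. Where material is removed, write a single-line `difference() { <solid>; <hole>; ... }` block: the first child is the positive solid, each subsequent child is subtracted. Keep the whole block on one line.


difference() { translate([440, 139, 0]) cube([4914, 212, 2921]); translate([928, 139, 821]) cube([1220, 212, 1866]); }


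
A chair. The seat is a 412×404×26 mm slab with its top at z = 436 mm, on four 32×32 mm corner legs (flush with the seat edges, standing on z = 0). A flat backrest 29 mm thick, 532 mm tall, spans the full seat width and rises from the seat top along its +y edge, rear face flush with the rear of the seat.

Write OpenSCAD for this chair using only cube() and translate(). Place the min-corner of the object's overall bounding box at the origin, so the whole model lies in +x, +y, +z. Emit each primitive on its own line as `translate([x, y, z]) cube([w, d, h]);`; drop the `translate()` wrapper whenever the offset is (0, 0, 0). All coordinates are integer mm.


translate([0, 0, 410]) cube([412, 404, 26]);
cube([32, 32, 410]);
translate([380, 0, 0]) cube([32, 32, 410]);
translate([0, 372, 0]) cube([32, 32, 410]);
translate([380, 372, 0]) cube([32, 32, 410]);
translate([0, 375, 436]) cube([412, 29, 532]);


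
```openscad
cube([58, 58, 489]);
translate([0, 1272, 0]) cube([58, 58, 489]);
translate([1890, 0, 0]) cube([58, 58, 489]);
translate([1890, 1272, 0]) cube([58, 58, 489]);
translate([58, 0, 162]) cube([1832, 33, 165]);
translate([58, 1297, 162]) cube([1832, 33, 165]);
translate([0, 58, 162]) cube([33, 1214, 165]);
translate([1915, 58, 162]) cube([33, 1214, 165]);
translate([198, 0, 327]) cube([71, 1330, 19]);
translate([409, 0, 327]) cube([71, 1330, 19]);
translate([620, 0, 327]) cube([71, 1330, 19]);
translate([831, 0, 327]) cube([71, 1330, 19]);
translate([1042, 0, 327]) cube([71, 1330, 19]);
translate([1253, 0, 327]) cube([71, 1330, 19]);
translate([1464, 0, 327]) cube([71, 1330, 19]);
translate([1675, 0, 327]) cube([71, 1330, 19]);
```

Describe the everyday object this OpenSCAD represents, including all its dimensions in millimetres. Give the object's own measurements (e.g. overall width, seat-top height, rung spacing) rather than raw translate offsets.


A bed frame 1948 mm long (x) by 1330 mm wide (y). Four 58×58 mm corner posts, 489 mm tall, at the corners of the footprint. Four rails of 33 mm thickness and 165 mm height run between adjacent posts with their undersides at z = 162 mm, their outer faces flush with the outside of the frame (the two x-running rails run between the posts' inner faces; the two y-running rails run between the posts' inner faces). 8 slats, each 71 mm wide (x) and 19 mm thick, lie across the top of the two x-running rails, running the full 1330 mm width of the frame in y; along x they sit between the end posts with a 140 mm gap after the −x posts and between neighbouring slats, leaving 144 mm before the +x posts.


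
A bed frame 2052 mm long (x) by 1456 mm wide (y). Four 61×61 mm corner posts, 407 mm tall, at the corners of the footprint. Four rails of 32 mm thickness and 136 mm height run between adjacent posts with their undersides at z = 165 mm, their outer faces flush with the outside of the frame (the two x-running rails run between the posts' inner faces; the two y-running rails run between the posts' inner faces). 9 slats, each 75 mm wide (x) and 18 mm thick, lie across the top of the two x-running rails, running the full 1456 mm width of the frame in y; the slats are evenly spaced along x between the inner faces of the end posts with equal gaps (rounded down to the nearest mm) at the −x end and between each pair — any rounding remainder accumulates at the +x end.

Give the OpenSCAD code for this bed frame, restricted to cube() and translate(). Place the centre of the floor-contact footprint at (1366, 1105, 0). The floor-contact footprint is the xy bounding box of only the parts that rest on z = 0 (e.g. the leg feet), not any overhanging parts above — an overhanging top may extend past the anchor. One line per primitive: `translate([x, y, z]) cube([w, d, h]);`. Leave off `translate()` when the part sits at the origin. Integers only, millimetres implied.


translate([340, 377, 0]) cube([61, 61, 407]);
translate([340, 1772, 0]) cube([61, 61, 407]);
translate([2331, 377, 0]) cube([61, 61, 407]);
translate([2331, 1772, 0]) cube([61, 61, 407]);
translate([401, 377, 165]) cube([1930, 32, 136]);
translate([401, 1801, 165]) cube([1930, 32, 136]);
translate([340, 438, 165]) cube([32, 1334, 136]);
translate([2360, 438, 165]) cube([32, 1334, 136]);
translate([526, 377, 301]) cube([75, 1456, 18]);
translate([726, 377, 301]) cube([75, 1456, 18]);
translate([926, 377, 301]) cube([75, 1456, 18]);
translate([1126, 377, 301]) cube([75, 1456, 18]);
translate([1326, 377, 301]) cube([75, 1456, 18]);
translate([1526, 377, 301]) cube([75, 1456, 18]);
translate([1726, 377, 301]) cube([75, 1456, 18]);
translate([1926, 377, 301]) cube([75, 1456, 18]);
translate([2126, 377, 301]) cube([75, 1456, 18]);


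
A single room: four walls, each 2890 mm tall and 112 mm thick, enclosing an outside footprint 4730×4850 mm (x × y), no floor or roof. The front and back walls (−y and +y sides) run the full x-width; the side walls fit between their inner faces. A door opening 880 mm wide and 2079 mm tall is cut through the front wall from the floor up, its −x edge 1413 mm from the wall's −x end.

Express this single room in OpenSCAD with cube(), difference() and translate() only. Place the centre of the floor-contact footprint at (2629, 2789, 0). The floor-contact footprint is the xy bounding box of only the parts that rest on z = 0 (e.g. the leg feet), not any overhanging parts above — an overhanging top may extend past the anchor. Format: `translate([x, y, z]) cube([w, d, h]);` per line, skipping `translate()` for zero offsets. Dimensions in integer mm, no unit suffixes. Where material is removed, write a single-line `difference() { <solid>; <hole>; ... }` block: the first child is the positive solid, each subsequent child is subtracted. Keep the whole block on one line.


difference() { translate([264, 364, 0]) cube([4730, 112, 2890]); translate([1677, 364, 0]) cube([880, 112, 2079]); }
translate([264, 5102, 0]) cube([4730, 112, 2890]);
translate([264, 476, 0]) cube([112, 4626, 2890]);
translate([4882, 476, 0]) cube([112, 4626, 2890]);


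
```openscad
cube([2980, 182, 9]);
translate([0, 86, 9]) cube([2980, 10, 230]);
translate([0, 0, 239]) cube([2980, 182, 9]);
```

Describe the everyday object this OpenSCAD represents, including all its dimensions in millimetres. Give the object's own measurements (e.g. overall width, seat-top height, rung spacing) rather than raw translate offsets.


An I-beam lying along x, 2980 mm long. Overall section height 248 mm. Two flanges 182 mm wide (y) and 9 mm thick, one on the floor and one at the top; a web 10 mm thick runs between them, centred on the flange width.


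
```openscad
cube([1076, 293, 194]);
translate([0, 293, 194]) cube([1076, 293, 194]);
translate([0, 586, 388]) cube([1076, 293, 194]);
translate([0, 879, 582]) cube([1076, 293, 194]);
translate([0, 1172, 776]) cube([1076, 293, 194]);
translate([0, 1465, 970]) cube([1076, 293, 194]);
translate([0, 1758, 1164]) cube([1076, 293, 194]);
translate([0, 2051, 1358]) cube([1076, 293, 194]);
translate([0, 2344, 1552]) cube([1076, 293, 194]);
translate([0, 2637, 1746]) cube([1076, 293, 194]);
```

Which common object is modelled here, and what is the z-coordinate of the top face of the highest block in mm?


A staircase. The total rise is 1940 mm.

10 identical blocks, each offset up and back from the previous — a staircase. Each step is 194 mm tall and there are 10 of them, so the total rise is 10 × 194 = 1940 mm.


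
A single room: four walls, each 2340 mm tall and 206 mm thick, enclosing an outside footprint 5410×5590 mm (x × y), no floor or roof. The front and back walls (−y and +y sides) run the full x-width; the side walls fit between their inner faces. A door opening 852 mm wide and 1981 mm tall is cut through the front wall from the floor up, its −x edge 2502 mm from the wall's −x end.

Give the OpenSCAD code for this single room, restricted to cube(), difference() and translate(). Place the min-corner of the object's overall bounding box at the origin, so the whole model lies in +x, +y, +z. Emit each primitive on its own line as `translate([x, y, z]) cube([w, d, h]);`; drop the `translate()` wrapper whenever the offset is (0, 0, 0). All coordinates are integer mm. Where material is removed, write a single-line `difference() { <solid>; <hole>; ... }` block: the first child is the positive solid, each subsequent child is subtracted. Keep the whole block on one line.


difference() { cube([5410, 206, 2340]); translate([2502, 0, 0]) cube([852, 206, 1981]); }
translate([0, 5384, 0]) cube([5410, 206, 2340]);
translate([0, 206, 0]) cube([206, 5178, 2340]);
translate([5204, 206, 0]) cube([206, 5178, 2340]);


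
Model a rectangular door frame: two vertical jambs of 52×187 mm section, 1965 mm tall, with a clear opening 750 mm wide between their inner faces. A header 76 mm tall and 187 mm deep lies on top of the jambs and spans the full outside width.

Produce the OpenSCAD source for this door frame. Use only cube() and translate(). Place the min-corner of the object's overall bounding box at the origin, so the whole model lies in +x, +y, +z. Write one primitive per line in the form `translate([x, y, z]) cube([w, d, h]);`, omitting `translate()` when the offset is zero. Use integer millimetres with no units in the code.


cube([52, 187, 1965]);
translate([802, 0, 0]) cube([52, 187, 1965]);
translate([0, 0, 1965]) cube([854, 187, 76]);


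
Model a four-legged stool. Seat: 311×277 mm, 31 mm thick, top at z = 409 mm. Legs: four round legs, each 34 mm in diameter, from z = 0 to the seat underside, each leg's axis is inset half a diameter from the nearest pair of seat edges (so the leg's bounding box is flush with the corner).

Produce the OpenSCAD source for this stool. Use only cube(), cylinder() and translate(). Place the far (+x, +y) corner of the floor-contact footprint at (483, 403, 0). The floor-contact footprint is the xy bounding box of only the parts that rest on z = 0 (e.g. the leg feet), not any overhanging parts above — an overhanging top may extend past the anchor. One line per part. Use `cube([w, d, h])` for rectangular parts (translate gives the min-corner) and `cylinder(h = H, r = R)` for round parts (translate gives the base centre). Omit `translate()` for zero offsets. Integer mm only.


// leg_h = 409 - 31 = 378
translate([172, 126, 378]) cube([311, 277, 31]);
translate([189, 143, 0]) cylinder(h = 378, r = 17);
translate([466, 143, 0]) cylinder(h = 378, r = 17);
translate([189, 386, 0]) cylinder(h = 378, r = 17);
translate([466, 386, 0]) cylinder(h = 378, r = 17);


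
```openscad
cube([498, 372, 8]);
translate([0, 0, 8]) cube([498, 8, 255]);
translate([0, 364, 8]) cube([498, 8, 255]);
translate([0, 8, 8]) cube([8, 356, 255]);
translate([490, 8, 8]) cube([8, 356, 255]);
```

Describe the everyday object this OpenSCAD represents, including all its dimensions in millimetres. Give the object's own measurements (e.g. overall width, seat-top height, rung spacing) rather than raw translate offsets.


An open-topped rectangular box: outside dimensions 498×372×263 mm, with a uniform wall and base thickness of 8 mm. The base is a full 498×372 slab on the floor; four walls sit on top of the base. The front and back walls (the −y and +y sides) span the full width; the two side walls fit between them.


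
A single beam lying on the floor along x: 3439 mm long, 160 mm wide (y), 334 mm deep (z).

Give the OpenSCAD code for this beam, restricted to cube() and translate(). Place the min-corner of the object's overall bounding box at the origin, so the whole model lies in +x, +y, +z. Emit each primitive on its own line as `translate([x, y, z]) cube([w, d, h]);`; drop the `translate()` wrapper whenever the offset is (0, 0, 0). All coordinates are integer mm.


cube([3439, 160, 334]);


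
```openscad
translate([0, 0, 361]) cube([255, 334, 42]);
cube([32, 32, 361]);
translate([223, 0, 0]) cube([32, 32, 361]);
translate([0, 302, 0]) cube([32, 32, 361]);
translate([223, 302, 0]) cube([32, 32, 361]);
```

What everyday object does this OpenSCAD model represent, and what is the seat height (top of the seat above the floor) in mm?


A stool. The seat height is 403 mm.

A 255×334×42 slab at z = 361 on four corner posts — a stool. The seat top is 361 + 42 = 403 mm.


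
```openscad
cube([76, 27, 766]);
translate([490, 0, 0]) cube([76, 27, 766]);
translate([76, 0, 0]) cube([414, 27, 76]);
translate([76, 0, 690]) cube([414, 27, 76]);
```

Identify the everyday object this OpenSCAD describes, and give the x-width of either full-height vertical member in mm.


A picture frame. The border width is 76 mm.

Four thin pieces enclosing a rectangular opening — a picture frame. The two full-height stiles are 766 mm tall; the top rail sits at z = 690 and is 76 mm tall, so the border above the opening is 766 − 690 = 76 mm, matching the stile x-width.


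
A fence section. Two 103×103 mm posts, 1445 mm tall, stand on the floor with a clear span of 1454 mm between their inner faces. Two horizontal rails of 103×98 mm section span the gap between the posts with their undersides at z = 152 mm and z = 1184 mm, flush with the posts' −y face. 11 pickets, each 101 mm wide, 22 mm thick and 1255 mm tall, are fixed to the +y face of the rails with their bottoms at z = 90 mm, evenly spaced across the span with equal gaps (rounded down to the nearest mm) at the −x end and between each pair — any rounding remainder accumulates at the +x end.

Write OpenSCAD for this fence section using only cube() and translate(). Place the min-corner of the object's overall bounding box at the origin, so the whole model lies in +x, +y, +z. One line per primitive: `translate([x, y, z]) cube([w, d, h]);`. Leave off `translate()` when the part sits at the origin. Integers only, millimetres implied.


cube([103, 103, 1445]);
translate([1557, 0, 0]) cube([103, 103, 1445]);
translate([103, 0, 152]) cube([1454, 103, 98]);
translate([103, 0, 1184]) cube([1454, 103, 98]);
translate([131, 103, 90]) cube([101, 22, 1255]);
translate([260, 103, 90]) cube([101, 22, 1255]);
translate([389, 103, 90]) cube([101, 22, 1255]);
translate([518, 103, 90]) cube([101, 22, 1255]);
translate([647, 103, 90]) cube([101, 22, 1255]);
translate([776, 103, 90]) cube([101, 22, 1255]);
translate([905, 103, 90]) cube([101, 22, 1255]);
translate([1034, 103, 90]) cube([101, 22, 1255]);
translate([1163, 103, 90]) cube([101, 22, 1255]);
translate([1292, 103, 90]) cube([101, 22, 1255]);
translate([1421, 103, 90]) cube([101, 22, 1255]);


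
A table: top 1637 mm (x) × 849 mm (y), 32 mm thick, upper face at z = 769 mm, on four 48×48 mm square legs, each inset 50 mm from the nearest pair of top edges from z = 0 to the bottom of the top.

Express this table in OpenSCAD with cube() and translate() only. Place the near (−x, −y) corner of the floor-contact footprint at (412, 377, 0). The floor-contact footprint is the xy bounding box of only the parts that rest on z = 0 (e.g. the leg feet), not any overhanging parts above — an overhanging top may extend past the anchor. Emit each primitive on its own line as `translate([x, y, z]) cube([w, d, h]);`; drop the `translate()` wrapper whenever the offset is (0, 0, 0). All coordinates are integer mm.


// leg_h = 769 - 32 = 737
translate([362, 327, 737]) cube([1637, 849, 32]);
translate([412, 377, 0]) cube([48, 48, 737]);
translate([1901, 377, 0]) cube([48, 48, 737]);
translate([412, 1078, 0]) cube([48, 48, 737]);
translate([1901, 1078, 0]) cube([48, 48, 737]);


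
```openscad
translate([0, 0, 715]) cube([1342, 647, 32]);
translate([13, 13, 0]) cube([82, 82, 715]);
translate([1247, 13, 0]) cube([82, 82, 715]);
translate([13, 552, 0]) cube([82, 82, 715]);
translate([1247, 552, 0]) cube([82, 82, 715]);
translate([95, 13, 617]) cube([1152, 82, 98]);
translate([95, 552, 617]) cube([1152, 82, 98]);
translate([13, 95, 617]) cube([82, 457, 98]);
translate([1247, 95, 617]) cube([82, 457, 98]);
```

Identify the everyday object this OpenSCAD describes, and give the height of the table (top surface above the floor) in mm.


A table. The table height is 747 mm.

A 1342×647×32 slab sits at z = 715 on four 82 mm square posts — a table. The top surface is at 715 + 32 = 747 mm.


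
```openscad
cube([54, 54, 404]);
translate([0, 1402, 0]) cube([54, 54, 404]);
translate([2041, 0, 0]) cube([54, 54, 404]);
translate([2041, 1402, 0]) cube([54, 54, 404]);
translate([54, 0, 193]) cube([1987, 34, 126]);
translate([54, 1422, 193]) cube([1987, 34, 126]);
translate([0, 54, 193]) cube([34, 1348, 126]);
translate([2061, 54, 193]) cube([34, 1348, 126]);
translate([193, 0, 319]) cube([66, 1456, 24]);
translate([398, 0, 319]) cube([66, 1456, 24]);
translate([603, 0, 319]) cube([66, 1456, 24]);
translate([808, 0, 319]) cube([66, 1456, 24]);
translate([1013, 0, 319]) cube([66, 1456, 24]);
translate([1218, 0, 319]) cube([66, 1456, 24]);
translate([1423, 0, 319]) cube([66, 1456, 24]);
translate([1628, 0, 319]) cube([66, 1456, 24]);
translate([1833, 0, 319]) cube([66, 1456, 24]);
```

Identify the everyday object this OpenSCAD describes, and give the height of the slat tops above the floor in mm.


A bed frame. The slat-top height is 343 mm.

Four posts, four rails, and a row of slats — a bed frame. Slats sit on the rails at z = 193 + 126 = 319; with slat thickness 24, the top is 343 mm.


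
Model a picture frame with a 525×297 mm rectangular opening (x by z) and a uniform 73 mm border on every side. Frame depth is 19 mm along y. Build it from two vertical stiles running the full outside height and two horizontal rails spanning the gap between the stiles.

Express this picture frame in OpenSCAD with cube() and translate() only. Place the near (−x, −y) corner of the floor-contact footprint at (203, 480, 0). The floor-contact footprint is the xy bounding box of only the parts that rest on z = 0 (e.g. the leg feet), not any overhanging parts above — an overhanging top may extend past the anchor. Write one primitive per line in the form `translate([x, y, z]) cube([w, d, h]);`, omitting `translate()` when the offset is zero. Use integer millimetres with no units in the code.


translate([203, 480, 0]) cube([73, 19, 443]);
translate([801, 480, 0]) cube([73, 19, 443]);
translate([276, 480, 0]) cube([525, 19, 73]);
translate([276, 480, 370]) cube([525, 19, 73]);


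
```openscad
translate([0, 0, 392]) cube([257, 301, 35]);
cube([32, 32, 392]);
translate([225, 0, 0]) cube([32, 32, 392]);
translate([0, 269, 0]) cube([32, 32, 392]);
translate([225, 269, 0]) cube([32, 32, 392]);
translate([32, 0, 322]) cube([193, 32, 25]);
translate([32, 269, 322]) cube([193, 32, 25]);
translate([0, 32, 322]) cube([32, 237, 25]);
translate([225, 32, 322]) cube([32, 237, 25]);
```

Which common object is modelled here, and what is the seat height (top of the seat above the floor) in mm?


A stool. The seat height is 427 mm.

A 257×301×35 slab at z = 392 on four corner posts — a stool. The seat top is 392 + 35 = 427 mm.


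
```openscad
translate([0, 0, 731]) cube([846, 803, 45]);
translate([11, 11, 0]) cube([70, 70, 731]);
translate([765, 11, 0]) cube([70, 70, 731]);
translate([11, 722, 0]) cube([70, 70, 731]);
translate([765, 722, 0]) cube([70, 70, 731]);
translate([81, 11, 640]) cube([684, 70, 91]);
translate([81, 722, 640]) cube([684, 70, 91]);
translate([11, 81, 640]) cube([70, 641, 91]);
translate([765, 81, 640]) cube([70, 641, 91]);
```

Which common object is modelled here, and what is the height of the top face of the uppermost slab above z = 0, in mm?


A table. The table height is 776 mm.

A 846×803×45 slab sits at z = 731 on four 70 mm square posts — a table. The top surface is at 731 + 45 = 776 mm.


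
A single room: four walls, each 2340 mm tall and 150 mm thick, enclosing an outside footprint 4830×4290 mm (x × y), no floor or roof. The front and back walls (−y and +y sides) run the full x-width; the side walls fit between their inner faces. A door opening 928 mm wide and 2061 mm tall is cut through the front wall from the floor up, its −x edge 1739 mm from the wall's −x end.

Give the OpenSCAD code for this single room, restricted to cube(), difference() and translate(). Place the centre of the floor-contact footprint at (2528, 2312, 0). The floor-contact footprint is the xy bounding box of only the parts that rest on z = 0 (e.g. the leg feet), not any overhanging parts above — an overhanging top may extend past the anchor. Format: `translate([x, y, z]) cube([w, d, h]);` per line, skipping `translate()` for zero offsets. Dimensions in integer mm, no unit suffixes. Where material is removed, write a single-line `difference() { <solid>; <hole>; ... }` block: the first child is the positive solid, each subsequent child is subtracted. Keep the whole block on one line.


difference() { translate([113, 167, 0]) cube([4830, 150, 2340]); translate([1852, 167, 0]) cube([928, 150, 2061]); }
translate([113, 4307, 0]) cube([4830, 150, 2340]);
translate([113, 317, 0]) cube([150, 3990, 2340]);
translate([4793, 317, 0]) cube([150, 3990, 2340]);


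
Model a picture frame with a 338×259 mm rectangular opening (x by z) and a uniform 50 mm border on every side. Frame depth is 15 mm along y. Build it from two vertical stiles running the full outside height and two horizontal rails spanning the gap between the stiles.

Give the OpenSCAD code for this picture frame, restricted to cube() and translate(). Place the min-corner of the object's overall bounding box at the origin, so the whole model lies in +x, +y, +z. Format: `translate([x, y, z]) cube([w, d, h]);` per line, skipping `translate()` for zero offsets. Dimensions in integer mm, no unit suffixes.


cube([50, 15, 359]);
translate([388, 0, 0]) cube([50, 15, 359]);
translate([50, 0, 0]) cube([338, 15, 50]);
translate([50, 0, 309]) cube([338, 15, 50]);


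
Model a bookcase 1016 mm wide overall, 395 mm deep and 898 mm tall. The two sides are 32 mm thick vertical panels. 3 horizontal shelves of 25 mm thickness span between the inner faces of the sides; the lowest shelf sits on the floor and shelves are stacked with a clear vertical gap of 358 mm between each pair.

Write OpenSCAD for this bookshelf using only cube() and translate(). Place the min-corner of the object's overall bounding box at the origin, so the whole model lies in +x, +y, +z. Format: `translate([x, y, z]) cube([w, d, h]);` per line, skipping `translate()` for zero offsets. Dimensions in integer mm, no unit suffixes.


cube([32, 395, 898]);
translate([984, 0, 0]) cube([32, 395, 898]);
translate([32, 0, 0]) cube([952, 395, 25]);
translate([32, 0, 383]) cube([952, 395, 25]);
translate([32, 0, 766]) cube([952, 395, 25]);


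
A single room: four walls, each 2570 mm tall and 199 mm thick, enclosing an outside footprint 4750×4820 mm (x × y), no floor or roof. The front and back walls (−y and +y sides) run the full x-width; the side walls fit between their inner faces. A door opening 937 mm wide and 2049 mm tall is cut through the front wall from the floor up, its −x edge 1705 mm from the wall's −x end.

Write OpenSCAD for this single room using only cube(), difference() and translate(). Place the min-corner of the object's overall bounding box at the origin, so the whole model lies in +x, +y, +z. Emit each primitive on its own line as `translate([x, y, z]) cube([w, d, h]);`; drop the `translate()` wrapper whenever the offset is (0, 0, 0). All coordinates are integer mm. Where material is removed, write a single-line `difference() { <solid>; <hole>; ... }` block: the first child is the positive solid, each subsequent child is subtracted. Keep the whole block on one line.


difference() { cube([4750, 199, 2570]); translate([1705, 0, 0]) cube([937, 199, 2049]); }
translate([0, 4621, 0]) cube([4750, 199, 2570]);
translate([0, 199, 0]) cube([199, 4422, 2570]);
translate([4551, 199, 0]) cube([199, 4422, 2570]);


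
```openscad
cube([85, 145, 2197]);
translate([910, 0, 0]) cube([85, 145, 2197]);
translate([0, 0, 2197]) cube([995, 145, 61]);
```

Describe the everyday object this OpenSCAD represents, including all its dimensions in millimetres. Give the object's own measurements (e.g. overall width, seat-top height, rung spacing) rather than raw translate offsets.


A door frame. The clear opening is 825 mm wide and 2197 mm high. Two 85 mm wide jambs, 145 mm deep, stand either side of the opening from the floor to the top of the opening. A 61 mm thick head sits across the top of both jambs, spanning the full outside width of the frame.


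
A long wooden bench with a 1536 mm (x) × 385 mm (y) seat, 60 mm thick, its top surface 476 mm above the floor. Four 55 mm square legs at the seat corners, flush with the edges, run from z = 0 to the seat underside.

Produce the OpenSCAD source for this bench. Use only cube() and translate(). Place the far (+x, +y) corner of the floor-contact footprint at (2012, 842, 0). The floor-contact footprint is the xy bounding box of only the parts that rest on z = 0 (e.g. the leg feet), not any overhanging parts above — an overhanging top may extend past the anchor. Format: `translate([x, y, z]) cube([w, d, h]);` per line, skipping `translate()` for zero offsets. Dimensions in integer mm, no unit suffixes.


// leg_h = 476 − 60 = 416
translate([476, 457, 416]) cube([1536, 385, 60]);
translate([476, 457, 0]) cube([55, 55, 416]);
translate([476, 787, 0]) cube([55, 55, 416]);
translate([1957, 457, 0]) cube([55, 55, 416]);
translate([1957, 787, 0]) cube([55, 55, 416]);


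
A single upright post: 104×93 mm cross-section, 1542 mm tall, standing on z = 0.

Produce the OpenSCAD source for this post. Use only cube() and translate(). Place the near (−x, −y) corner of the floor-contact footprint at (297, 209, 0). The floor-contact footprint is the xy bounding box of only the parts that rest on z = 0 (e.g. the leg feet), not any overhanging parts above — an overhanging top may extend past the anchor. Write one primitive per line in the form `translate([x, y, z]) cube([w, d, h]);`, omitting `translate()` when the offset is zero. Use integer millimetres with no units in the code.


translate([297, 209, 0]) cube([104, 93, 1542]);


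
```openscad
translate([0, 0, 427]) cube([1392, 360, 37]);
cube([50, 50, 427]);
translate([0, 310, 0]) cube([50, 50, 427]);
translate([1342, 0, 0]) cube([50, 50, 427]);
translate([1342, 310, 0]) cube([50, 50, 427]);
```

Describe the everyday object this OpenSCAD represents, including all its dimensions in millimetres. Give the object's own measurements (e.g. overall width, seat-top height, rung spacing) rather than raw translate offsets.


A bench: a 1392×360 mm seat slab, 37 mm thick, top at z = 464 mm, on four 50×50 mm square legs flush with the seat corners and standing on z = 0.


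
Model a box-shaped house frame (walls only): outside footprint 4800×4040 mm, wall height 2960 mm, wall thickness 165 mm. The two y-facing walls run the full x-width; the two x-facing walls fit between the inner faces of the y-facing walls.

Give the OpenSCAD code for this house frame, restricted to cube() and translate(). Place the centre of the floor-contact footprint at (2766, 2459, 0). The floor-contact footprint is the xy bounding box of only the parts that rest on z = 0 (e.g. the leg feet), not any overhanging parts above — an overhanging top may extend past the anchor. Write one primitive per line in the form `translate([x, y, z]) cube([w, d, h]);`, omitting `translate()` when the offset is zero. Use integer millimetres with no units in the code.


translate([366, 439, 0]) cube([4800, 165, 2960]);
translate([366, 4314, 0]) cube([4800, 165, 2960]);
translate([366, 604, 0]) cube([165, 3710, 2960]);
translate([5001, 604, 0]) cube([165, 3710, 2960]);


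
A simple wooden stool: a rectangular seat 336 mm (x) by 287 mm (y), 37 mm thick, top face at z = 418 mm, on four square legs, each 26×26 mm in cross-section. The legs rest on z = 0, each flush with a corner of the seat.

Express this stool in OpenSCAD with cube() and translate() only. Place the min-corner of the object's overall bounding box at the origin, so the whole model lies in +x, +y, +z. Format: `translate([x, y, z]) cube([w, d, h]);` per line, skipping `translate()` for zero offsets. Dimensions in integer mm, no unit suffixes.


translate([0, 0, 381]) cube([336, 287, 37]);
cube([26, 26, 381]);
translate([310, 0, 0]) cube([26, 26, 381]);
translate([0, 261, 0]) cube([26, 26, 381]);
translate([310, 261, 0]) cube([26, 26, 381]);


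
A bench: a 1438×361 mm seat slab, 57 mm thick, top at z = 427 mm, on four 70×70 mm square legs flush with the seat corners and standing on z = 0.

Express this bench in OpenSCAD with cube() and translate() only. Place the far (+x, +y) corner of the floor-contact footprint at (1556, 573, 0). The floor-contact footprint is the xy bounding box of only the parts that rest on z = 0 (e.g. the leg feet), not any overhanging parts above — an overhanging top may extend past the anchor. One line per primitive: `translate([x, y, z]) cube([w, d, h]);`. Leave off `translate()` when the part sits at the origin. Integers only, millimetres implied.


translate([118, 212, 370]) cube([1438, 361, 57]);
translate([118, 212, 0]) cube([70, 70, 370]);
translate([118, 503, 0]) cube([70, 70, 370]);
translate([1486, 212, 0]) cube([70, 70, 370]);
translate([1486, 503, 0]) cube([70, 70, 370]);


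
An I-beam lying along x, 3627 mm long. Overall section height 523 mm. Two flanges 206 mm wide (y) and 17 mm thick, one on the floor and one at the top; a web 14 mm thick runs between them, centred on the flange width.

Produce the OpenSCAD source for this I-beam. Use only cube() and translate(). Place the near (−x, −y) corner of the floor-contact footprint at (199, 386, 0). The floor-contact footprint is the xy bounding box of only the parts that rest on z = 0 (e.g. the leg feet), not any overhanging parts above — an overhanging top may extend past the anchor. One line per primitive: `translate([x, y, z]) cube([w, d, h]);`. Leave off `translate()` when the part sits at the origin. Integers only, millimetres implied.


translate([199, 386, 0]) cube([3627, 206, 17]);
translate([199, 482, 17]) cube([3627, 14, 489]);
translate([199, 386, 506]) cube([3627, 206, 17]);


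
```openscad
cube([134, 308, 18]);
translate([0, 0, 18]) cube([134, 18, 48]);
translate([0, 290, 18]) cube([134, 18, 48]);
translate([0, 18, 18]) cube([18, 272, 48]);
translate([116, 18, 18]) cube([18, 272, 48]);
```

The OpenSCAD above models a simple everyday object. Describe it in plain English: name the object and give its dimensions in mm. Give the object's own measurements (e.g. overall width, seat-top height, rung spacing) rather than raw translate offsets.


An open-topped rectangular box: outside dimensions 134×308×66 mm, with a uniform wall and base thickness of 18 mm. The base is a full 134×308 slab on the floor; four walls sit on top of the base. The front and back walls (the −y and +y sides) span the full width; the two side walls fit between them.


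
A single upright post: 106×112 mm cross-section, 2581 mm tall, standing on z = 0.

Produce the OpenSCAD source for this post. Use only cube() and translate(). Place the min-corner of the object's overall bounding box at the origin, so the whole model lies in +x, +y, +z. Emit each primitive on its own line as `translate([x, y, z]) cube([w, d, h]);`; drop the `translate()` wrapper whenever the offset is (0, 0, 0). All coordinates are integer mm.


cube([106, 112, 2581]);


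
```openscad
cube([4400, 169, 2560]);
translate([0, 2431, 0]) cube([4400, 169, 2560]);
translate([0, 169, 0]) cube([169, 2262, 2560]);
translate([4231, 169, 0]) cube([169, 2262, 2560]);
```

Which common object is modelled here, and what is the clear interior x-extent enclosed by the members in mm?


A house (or room) frame. The interior width is 4062 mm.

Four 2560 mm walls enclosing a rectangle with no floor or roof — a room or house frame. Outside width is 4400 mm and wall thickness is 169 mm, so the interior width is 4400 − 2 × 169 = 4062 mm.


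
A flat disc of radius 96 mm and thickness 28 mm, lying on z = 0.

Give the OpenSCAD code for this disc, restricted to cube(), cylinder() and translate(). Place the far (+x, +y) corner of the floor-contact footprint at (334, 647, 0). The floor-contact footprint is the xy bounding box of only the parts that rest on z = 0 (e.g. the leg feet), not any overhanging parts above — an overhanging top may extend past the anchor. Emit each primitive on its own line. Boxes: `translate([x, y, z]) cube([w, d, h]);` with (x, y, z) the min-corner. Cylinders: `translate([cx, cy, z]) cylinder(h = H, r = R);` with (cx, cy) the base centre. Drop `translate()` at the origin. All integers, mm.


translate([238, 551, 0]) cylinder(h = 28, r = 96);
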